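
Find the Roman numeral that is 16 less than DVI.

DVI = 506
506 - 16 = 490

CDXC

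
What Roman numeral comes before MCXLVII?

MCXLVII = 1147; previous is 1146

MCXLVI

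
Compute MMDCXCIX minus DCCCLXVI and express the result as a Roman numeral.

MMDCXCIX = 2699
DCCCLXVI = 866
2699 - 866 = 1833

MDCCCXXXIII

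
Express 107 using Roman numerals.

Convert 107 to Roman numerals:
  107 contains 1×100 (C)
  7 contains 1×5 (V)
  2 contains 2×1 (II)

CVII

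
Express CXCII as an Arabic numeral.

CXCII: C=100, XC=90, I=1, I=1
100 + 90 + 1 + 1 = 192

192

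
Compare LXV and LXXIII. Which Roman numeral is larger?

LXV = 65
LXXIII = 73
73 is larger

LXXIII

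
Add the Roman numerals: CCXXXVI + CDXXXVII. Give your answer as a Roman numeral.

CCXXXVI = 236
CDXXXVII = 437
236 + 437 = 673

DCLXXIII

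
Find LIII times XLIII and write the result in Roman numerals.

LIII = 53
XLIII = 43
53 × 43 = 2279

MMCCLXXIX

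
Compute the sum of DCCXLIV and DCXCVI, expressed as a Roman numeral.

DCCXLIV = 744
DCXCVI = 696
744 + 696 = 1440

MCDXL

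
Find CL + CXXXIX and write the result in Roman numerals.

CL = 150
CXXXIX = 139
150 + 139 = 289

CCLXXXIX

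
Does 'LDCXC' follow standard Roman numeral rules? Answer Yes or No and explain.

'LDCXC': Invalid subtractive combination: LD

No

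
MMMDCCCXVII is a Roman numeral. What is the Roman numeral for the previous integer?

MMMDCCCXVII = 3817, so the previous integer is 3817 - 1 = 3816

MMMDCCCXVI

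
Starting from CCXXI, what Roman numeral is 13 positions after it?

CCXXI = 221
221 + 13 = 234

CCXXXIV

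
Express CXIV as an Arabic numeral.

CXIV: C=100, X=10, IV=4
100 + 10 + 4 = 114

114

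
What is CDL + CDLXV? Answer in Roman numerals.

CDL = 450
CDLXV = 465
450 + 465 = 915

CMXV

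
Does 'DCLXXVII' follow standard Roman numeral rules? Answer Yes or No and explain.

'DCLXXVII': Check the rules: uses only the symbols I, V, X, L, C, D, M; no symbol is repeated more than three times in a row; V, L and D each appear at most once; no smaller symbol precedes a larger one (values never increase from left to right). Value: D (500) + C (100) + L (50) + X (10) + X (10) + V (5) + I (1) + I (1) = 677. So it is a valid standard Roman numeral.

Yes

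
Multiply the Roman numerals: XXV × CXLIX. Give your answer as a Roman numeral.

XXV = 25
CXLIX = 149
25 × 149 = 3725

MMMDCCXXV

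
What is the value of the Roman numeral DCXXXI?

DCXXXI: D=500, C=100, X=10, X=10, X=10, I=1
500 + 100 + 10 + 10 + 10 + 1 = 631

631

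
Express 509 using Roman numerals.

Convert 509 to Roman numerals:
  509 contains 1×500 (D)
  9 contains 1×9 (IX)

DIX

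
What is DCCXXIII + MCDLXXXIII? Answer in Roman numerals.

DCCXXIII = 723
MCDLXXXIII = 1483
723 + 1483 = 2206

MMCCVI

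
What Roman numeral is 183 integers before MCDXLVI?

MCDXLVI = 1446
1446 - 183 = 1263

MCCLXIII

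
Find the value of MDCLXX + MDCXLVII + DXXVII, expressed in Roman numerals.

MDCLXX = 1670, MDCXLVII = 1647, DXXVII = 527
1670 + 1647 = 3317
3317 + 527 = 3844

MMMDCCCXLIV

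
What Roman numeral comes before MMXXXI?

MMXXXI = 2031, so the previous integer is 2031 - 1 = 2030

MMXXX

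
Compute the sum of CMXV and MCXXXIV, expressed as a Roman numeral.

CMXV = 915
MCXXXIV = 1134
915 + 1134 = 2049

MMXLIX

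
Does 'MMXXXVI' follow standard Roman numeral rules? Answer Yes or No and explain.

'MMXXXVI': Check the rules: uses only the symbols I, V, X, L, C, D, M; no symbol is repeated more than three times in a row; V, L and D each appear at most once; no smaller symbol precedes a larger one (values never increase from left to right). Value: M (1000) + M (1000) + X (10) + X (10) + X (10) + V (5) + I (1) = 2036. So it is a valid standard Roman numeral.

Yes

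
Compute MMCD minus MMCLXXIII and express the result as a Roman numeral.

MMCD = 2400
MMCLXXIII = 2173
2400 - 2173 = 227

CCXXVII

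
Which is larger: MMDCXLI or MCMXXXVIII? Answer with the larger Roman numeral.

MMDCXLI = 2641
MCMXXXVIII = 1938
2641 is larger

MMDCXLI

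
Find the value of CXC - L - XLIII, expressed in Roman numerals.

CXC = 190, L = 50, XLIII = 43
190 - 50 = 140
140 - 43 = 97

XCVII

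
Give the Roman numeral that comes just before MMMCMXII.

MMMCMXII = 3912, so the previous integer is 3912 - 1 = 3911

MMMCMXI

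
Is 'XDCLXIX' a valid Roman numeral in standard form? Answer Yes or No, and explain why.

'XDCLXIX': Invalid subtractive combination: XD

No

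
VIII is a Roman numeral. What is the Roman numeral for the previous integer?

VIII = 8, so the previous integer is 8 - 1 = 7

VII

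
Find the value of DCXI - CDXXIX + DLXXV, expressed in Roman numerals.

DCXI = 611, CDXXIX = 429, DLXXV = 575
611 - 429 = 182
182 + 575 = 757

DCCLVII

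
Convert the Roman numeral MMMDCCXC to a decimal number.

MMMDCCXC: M=1000, M=1000, M=1000, D=500, C=100, C=100, XC=90
1000 + 1000 + 1000 + 500 + 100 + 100 + 90 = 3790

3790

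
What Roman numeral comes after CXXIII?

CXXIII = 123, so the next integer is 123 + 1 = 124

CXXIV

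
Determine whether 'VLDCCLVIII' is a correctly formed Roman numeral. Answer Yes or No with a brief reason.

'VLDCCLVIII': V should not appear more than once

No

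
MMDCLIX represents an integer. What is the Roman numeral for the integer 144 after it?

MMDCLIX = 2659
2659 + 144 = 2803

MMDCCCIII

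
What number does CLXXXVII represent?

CLXXXVII: C=100, L=50, X=10, X=10, X=10, V=5, I=1, I=1
100 + 50 + 10 + 10 + 10 + 5 + 1 + 1 = 187

187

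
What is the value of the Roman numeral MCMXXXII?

MCMXXXII: M=1000, CM=900, X=10, X=10, X=10, I=1, I=1
1000 + 900 + 10 + 10 + 10 + 1 + 1 = 1932

1932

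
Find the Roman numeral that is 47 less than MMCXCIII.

MMCXCIII = 2193
2193 - 47 = 2146

MMCXLVI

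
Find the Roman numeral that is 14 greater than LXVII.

LXVII = 67
67 + 14 = 81

LXXXI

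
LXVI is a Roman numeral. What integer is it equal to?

LXVI: L=50, X=10, V=5, I=1
50 + 10 + 5 + 1 = 66

66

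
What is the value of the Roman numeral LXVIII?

LXVIII: L=50, X=10, V=5, I=1, I=1, I=1
50 + 10 + 5 + 1 + 1 + 1 = 68

68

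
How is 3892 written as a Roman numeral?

Convert 3892 to Roman numerals:
  3892 contains 3×1000 (MMM)
  892 contains 1×500 (D)
  392 contains 3×100 (CCC)
  92 contains 1×90 (XC)
  2 contains 2×1 (II)

MMMDCCCXCII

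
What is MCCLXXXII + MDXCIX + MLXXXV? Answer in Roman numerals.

MCCLXXXII = 1282, MDXCIX = 1599, MLXXXV = 1085
1282 + 1599 = 2881
2881 + 1085 = 3966

MMMCMLXVI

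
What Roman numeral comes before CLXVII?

CLXVII = 167; previous is 166

CLXVI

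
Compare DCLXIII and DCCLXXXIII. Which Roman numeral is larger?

DCLXIII = 663
DCCLXXXIII = 783
783 is larger

DCCLXXXIII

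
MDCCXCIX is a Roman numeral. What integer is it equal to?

MDCCXCIX: M=1000, D=500, C=100, C=100, XC=90, IX=9
1000 + 500 + 100 + 100 + 90 + 9 = 1799

1799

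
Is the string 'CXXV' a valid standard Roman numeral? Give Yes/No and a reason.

'CXXV': Check the rules: uses only the symbols I, V, X, L, C, D, M; no symbol is repeated more than three times in a row; V, L and D each appear at most once; no smaller symbol precedes a larger one (values never increase from left to right). Value: C (100) + X (10) + X (10) + V (5) = 125. So it is a valid standard Roman numeral.

Yes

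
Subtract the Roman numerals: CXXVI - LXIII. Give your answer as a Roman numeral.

CXXVI = 126
LXIII = 63
126 - 63 = 63

LXIII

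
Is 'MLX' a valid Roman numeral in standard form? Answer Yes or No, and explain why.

'MLX': Check the rules: uses only the symbols I, V, X, L, C, D, M; no symbol is repeated more than three times in a row; V, L and D each appear at most once; no smaller symbol precedes a larger one (values never increase from left to right). Value: M (1000) + L (50) + X (10) = 1060. So it is a valid standard Roman numeral.

Yes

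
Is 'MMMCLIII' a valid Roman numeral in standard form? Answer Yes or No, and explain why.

'MMMCLIII': Check the rules: uses only the symbols I, V, X, L, C, D, M; no symbol is repeated more than three times in a row; V, L and D each appear at most once; no smaller symbol precedes a larger one (values never increase from left to right). Value: M (1000) + M (1000) + M (1000) + C (100) + L (50) + I (1) + I (1) + I (1) = 3153. So it is a valid standard Roman numeral.

Yes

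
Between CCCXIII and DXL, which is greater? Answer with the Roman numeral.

CCCXIII = 313
DXL = 540
540 is larger

DXL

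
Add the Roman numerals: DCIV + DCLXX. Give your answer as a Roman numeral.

DCIV = 604
DCLXX = 670
604 + 670 = 1274

MCCLXXIV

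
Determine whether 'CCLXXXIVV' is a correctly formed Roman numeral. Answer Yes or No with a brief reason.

'CCLXXXIVV': V should not appear more than once

No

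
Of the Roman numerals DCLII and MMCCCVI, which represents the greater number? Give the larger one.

DCLII = 652
MMCCCVI = 2306
2306 is larger

MMCCCVI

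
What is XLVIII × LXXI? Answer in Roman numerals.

XLVIII = 48
LXXI = 71
48 × 71 = 3408

MMMCDVIII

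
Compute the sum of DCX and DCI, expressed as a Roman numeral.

DCX = 610
DCI = 601
610 + 601 = 1211

MCCXI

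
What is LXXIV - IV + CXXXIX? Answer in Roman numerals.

LXXIV = 74, IV = 4, CXXXIX = 139
74 - 4 = 70
70 + 139 = 209

CCIX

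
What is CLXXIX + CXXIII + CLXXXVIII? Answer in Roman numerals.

CLXXIX = 179, CXXIII = 123, CLXXXVIII = 188
179 + 123 = 302
302 + 188 = 490

CDXC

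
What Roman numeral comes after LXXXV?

LXXXV = 85, so the next integer is 85 + 1 = 86

LXXXVI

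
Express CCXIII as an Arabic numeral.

CCXIII: C=100, C=100, X=10, I=1, I=1, I=1
100 + 100 + 10 + 1 + 1 + 1 = 213

213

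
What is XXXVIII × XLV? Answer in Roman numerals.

XXXVIII = 38
XLV = 45
38 × 45 = 1710

MDCCX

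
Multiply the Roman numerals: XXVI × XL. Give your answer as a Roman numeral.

XXVI = 26
XL = 40
26 × 40 = 1040

MXL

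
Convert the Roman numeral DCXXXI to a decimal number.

DCXXXI: D=500, C=100, X=10, X=10, X=10, I=1
500 + 100 + 10 + 10 + 10 + 1 = 631

631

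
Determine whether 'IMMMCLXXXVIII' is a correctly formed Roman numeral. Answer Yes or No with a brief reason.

'IMMMCLXXXVIII': Invalid subtractive combination: IM

No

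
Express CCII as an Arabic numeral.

CCII: C=100, C=100, I=1, I=1
100 + 100 + 1 + 1 = 202

202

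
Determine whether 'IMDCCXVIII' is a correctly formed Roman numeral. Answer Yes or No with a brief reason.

'IMDCCXVIII': Invalid subtractive combination: IM

No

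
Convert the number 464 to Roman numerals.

Convert 464 to Roman numerals:
  464 contains 1×400 (CD)
  64 contains 1×50 (L)
  14 contains 1×10 (X)
  4 contains 1×4 (IV)

CDLXIV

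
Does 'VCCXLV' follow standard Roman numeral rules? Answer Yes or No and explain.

'VCCXLV': V should not appear more than once

No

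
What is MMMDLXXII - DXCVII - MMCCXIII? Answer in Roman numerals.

MMMDLXXII = 3572, DXCVII = 597, MMCCXIII = 2213
3572 - 597 = 2975
2975 - 2213 = 762

DCCLXII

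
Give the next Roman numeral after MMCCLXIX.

MMCCLXIX = 2269; next is 2270

MMCCLXX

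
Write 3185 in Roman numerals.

Convert 3185 to Roman numerals:
  3185 contains 3×1000 (MMM)
  185 contains 1×100 (C)
  85 contains 1×50 (L)
  35 contains 3×10 (XXX)
  5 contains 1×5 (V)

MMMCLXXXV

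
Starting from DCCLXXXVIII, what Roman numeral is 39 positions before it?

DCCLXXXVIII = 788
788 - 39 = 749

DCCXLIX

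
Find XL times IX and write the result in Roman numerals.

XL = 40
IX = 9
40 × 9 = 360

CCCLX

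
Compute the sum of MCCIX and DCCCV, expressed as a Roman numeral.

MCCIX = 1209
DCCCV = 805
1209 + 805 = 2014

MMXIV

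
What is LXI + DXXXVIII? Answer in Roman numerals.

LXI = 61
DXXXVIII = 538
61 + 538 = 599

DXCIX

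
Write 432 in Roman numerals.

Convert 432 to Roman numerals:
  432 contains 1×400 (CD)
  32 contains 3×10 (XXX)
  2 contains 2×1 (II)

CDXXXII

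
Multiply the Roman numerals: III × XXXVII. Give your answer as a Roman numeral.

III = 3
XXXVII = 37
3 × 37 = 111

CXI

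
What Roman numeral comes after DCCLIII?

DCCLIII = 753; next is 754

DCCLIV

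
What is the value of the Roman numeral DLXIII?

DLXIII: D=500, L=50, X=10, I=1, I=1, I=1
500 + 50 + 10 + 1 + 1 + 1 = 563

563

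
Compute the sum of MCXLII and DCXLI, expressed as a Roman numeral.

MCXLII = 1142
DCXLI = 641
1142 + 641 = 1783

MDCCLXXXIII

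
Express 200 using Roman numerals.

Convert 200 to Roman numerals:
  200 contains 2×100 (CC)

CC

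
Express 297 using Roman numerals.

Convert 297 to Roman numerals:
  297 contains 2×100 (CC)
  97 contains 1×90 (XC)
  7 contains 1×5 (V)
  2 contains 2×1 (II)

CCXCVII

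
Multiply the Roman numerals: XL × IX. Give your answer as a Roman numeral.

XL = 40
IX = 9
40 × 9 = 360

CCCLX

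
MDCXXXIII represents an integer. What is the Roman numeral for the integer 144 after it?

MDCXXXIII = 1633
1633 + 144 = 1777

MDCCLXXVII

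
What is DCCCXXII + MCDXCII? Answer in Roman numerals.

DCCCXXII = 822
MCDXCII = 1492
822 + 1492 = 2314

MMCCCXIV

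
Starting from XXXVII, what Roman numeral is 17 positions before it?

XXXVII = 37
37 - 17 = 20

XX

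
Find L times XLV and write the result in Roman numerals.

L = 50
XLV = 45
50 × 45 = 2250

MMCCL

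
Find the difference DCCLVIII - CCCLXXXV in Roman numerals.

DCCLVIII = 758
CCCLXXXV = 385
758 - 385 = 373

CCCLXXIII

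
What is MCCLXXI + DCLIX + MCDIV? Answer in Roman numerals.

MCCLXXI = 1271, DCLIX = 659, MCDIV = 1404
1271 + 659 = 1930
1930 + 1404 = 3334

MMMCCCXXXIV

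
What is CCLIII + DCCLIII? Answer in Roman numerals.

CCLIII = 253
DCCLIII = 753
253 + 753 = 1006

MVI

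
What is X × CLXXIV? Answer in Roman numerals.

X = 10
CLXXIV = 174
10 × 174 = 1740

MDCCXL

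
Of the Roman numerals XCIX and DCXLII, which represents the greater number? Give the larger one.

XCIX = 99
DCXLII = 642
642 is larger

DCXLII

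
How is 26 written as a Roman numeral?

Convert 26 to Roman numerals:
  26 contains 2×10 (XX)
  6 contains 1×5 (V)
  1 contains 1×1 (I)

XXVI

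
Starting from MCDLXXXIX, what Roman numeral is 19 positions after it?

MCDLXXXIX = 1489
1489 + 19 = 1508

MDVIII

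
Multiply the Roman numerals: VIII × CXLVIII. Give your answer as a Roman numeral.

VIII = 8
CXLVIII = 148
8 × 148 = 1184

MCLXXXIV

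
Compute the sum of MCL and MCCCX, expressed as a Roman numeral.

MCL = 1150
MCCCX = 1310
1150 + 1310 = 2460

MMCDLX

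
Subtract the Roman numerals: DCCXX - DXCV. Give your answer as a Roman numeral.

DCCXX = 720
DXCV = 595
720 - 595 = 125

CXXV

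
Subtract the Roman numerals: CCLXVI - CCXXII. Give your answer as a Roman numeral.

CCLXVI = 266
CCXXII = 222
266 - 222 = 44

XLIV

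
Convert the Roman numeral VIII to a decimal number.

VIII: V=5, I=1, I=1, I=1
5 + 1 + 1 + 1 = 8

8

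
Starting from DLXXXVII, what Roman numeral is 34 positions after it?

DLXXXVII = 587
587 + 34 = 621

DCXXI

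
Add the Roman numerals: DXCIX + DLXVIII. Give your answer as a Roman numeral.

DXCIX = 599
DLXVIII = 568
599 + 568 = 1167

MCLXVII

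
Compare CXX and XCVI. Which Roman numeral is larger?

CXX = 120
XCVI = 96
120 is larger

CXX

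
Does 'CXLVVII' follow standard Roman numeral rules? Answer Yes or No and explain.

'CXLVVII': V should not appear more than once

No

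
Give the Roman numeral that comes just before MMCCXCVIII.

MMCCXCVIII = 2298; previous is 2297

MMCCXCVII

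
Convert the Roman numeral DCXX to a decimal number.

DCXX: D=500, C=100, X=10, X=10
500 + 100 + 10 + 10 = 620

620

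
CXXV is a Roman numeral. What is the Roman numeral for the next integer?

CXXV = 125; next is 126

CXXVI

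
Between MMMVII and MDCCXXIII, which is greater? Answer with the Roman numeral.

MMMVII = 3007
MDCCXXIII = 1723
3007 is larger

MMMVII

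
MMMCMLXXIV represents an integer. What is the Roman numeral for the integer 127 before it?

MMMCMLXXIV = 3974
3974 - 127 = 3847

MMMDCCCXLVII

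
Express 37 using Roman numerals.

Convert 37 to Roman numerals:
  37 contains 3×10 (XXX)
  7 contains 1×5 (V)
  2 contains 2×1 (II)

XXXVII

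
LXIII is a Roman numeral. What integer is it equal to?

LXIII: L=50, X=10, I=1, I=1, I=1
50 + 10 + 1 + 1 + 1 = 63

63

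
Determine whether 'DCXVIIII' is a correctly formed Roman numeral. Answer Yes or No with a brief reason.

'DCXVIIII': More than 3 consecutive I's

No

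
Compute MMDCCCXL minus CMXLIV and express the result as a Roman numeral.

MMDCCCXL = 2840
CMXLIV = 944
2840 - 944 = 1896

MDCCCXCVI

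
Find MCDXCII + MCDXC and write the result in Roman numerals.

MCDXCII = 1492
MCDXC = 1490
1492 + 1490 = 2982

MMCMLXXXII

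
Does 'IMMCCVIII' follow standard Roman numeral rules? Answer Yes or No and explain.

'IMMCCVIII': Invalid subtractive combination: IM

No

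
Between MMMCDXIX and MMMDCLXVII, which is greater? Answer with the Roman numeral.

MMMCDXIX = 3419
MMMDCLXVII = 3667
3667 is larger

MMMDCLXVII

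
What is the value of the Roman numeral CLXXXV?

CLXXXV: C=100, L=50, X=10, X=10, X=10, V=5
100 + 50 + 10 + 10 + 10 + 5 = 185

185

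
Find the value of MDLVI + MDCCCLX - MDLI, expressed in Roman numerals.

MDLVI = 1556, MDCCCLX = 1860, MDLI = 1551
1556 + 1860 = 3416
3416 - 1551 = 1865

MDCCCLXV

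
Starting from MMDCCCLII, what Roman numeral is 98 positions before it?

MMDCCCLII = 2852
2852 - 98 = 2754

MMDCCLIV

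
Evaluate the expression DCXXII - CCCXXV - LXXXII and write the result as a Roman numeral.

DCXXII = 622, CCCXXV = 325, LXXXII = 82
622 - 325 = 297
297 - 82 = 215

CCXV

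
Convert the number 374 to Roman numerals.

Convert 374 to Roman numerals:
  374 contains 3×100 (CCC)
  74 contains 1×50 (L)
  24 contains 2×10 (XX)
  4 contains 1×4 (IV)

CCCLXXIV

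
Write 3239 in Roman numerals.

Convert 3239 to Roman numerals:
  3239 contains 3×1000 (MMM)
  239 contains 2×100 (CC)
  39 contains 3×10 (XXX)
  9 contains 1×9 (IX)

MMMCCXXXIX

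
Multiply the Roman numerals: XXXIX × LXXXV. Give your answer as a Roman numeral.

XXXIX = 39
LXXXV = 85
39 × 85 = 3315

MMMCCCXV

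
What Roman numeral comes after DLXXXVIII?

DLXXXVIII = 588, so the next integer is 588 + 1 = 589

DLXXXIX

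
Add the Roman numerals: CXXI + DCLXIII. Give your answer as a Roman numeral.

CXXI = 121
DCLXIII = 663
121 + 663 = 784

DCCLXXXIV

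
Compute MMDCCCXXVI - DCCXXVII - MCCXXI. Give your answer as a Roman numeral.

MMDCCCXXVI = 2826, DCCXXVII = 727, MCCXXI = 1221
2826 - 727 = 2099
2099 - 1221 = 878

DCCCLXXVIII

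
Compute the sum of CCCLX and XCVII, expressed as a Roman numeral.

CCCLX = 360
XCVII = 97
360 + 97 = 457

CDLVII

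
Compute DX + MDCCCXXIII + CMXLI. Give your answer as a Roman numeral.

DX = 510, MDCCCXXIII = 1823, CMXLI = 941
510 + 1823 = 2333
2333 + 941 = 3274

MMMCCLXXIV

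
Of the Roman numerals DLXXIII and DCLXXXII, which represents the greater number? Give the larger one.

DLXXIII = 573
DCLXXXII = 682
682 is larger

DCLXXXII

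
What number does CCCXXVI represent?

CCCXXVI: C=100, C=100, C=100, X=10, X=10, V=5, I=1
100 + 100 + 100 + 10 + 10 + 5 + 1 = 326

326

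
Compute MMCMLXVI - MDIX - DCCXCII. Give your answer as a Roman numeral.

MMCMLXVI = 2966, MDIX = 1509, DCCXCII = 792
2966 - 1509 = 1457
1457 - 792 = 665

DCLXV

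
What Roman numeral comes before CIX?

CIX = 109; previous is 108

CVIII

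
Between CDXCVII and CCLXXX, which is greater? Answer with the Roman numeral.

CDXCVII = 497
CCLXXX = 280
497 is larger

CDXCVII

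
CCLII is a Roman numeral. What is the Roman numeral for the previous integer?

CCLII = 252; previous is 251

CCLI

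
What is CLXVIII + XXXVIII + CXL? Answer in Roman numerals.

CLXVIII = 168, XXXVIII = 38, CXL = 140
168 + 38 = 206
206 + 140 = 346

CCCXLVI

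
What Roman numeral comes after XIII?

XIII = 13; next is 14

XIV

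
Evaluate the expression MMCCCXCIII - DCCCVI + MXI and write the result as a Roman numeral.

MMCCCXCIII = 2393, DCCCVI = 806, MXI = 1011
2393 - 806 = 1587
1587 + 1011 = 2598

MMDXCVIII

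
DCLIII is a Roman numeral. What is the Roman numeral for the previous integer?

DCLIII = 653, so the previous integer is 653 - 1 = 652

DCLII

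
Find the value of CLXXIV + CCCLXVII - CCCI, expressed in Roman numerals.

CLXXIV = 174, CCCLXVII = 367, CCCI = 301
174 + 367 = 541
541 - 301 = 240

CCXL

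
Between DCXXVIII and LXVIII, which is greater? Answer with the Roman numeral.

DCXXVIII = 628
LXVIII = 68
628 is larger

DCXXVIII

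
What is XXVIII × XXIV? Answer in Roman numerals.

XXVIII = 28
XXIV = 24
28 × 24 = 672

DCLXXII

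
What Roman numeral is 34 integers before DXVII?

DXVII = 517
517 - 34 = 483

CDLXXXIII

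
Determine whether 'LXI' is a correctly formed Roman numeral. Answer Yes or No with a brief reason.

'LXI': Check the rules: uses only the symbols I, V, X, L, C, D, M; no symbol is repeated more than three times in a row; V, L and D each appear at most once; no smaller symbol precedes a larger one (values never increase from left to right). Value: L (50) + X (10) + I (1) = 61. So it is a valid standard Roman numeral.

Yes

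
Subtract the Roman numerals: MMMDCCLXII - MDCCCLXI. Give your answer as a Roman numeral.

MMMDCCLXII = 3762
MDCCCLXI = 1861
3762 - 1861 = 1901

MCMI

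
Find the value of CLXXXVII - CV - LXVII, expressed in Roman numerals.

CLXXXVII = 187, CV = 105, LXVII = 67
187 - 105 = 82
82 - 67 = 15

XV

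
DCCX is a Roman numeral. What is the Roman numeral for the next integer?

DCCX = 710, so the next integer is 710 + 1 = 711

DCCXI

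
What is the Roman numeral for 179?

Convert 179 to Roman numerals:
  179 contains 1×100 (C)
  79 contains 1×50 (L)
  29 contains 2×10 (XX)
  9 contains 1×9 (IX)

CLXXIX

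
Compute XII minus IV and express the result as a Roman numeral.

XII = 12
IV = 4
12 - 4 = 8

VIII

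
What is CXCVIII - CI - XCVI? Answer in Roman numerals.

CXCVIII = 198, CI = 101, XCVI = 96
198 - 101 = 97
97 - 96 = 1

I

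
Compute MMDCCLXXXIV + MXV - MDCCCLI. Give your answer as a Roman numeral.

MMDCCLXXXIV = 2784, MXV = 1015, MDCCCLI = 1851
2784 + 1015 = 3799
3799 - 1851 = 1948

MCMXLVIII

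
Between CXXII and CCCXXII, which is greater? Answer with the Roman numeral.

CXXII = 122
CCCXXII = 322
322 is larger

CCCXXII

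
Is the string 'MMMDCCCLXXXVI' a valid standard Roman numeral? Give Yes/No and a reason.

'MMMDCCCLXXXVI': Check the rules: uses only the symbols I, V, X, L, C, D, M; no symbol is repeated more than three times in a row; V, L and D each appear at most once; no smaller symbol precedes a larger one (values never increase from left to right). Value: M (1000) + M (1000) + M (1000) + D (500) + C (100) + C (100) + C (100) + L (50) + X (10) + X (10) + X (10) + V (5) + I (1) = 3886. So it is a valid standard Roman numeral.

Yes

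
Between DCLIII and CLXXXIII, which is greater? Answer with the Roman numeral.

DCLIII = 653
CLXXXIII = 183
653 is larger

DCLIII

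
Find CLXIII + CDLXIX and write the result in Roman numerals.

CLXIII = 163
CDLXIX = 469
163 + 469 = 632

DCXXXII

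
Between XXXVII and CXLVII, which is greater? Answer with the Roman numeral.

XXXVII = 37
CXLVII = 147
147 is larger

CXLVII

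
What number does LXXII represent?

LXXII: L=50, X=10, X=10, I=1, I=1
50 + 10 + 10 + 1 + 1 = 72

72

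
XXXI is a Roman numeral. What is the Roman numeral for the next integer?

XXXI = 31; next is 32

XXXII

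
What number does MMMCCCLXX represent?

MMMCCCLXX: M=1000, M=1000, M=1000, C=100, C=100, C=100, L=50, X=10, X=10
1000 + 1000 + 1000 + 100 + 100 + 100 + 50 + 10 + 10 = 3370

3370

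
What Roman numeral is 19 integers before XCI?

XCI = 91
91 - 19 = 72

LXXII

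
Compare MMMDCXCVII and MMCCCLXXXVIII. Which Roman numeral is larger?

MMMDCXCVII = 3697
MMCCCLXXXVIII = 2388
3697 is larger

MMMDCXCVII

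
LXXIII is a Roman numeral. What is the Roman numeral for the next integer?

LXXIII = 73; next is 74

LXXIV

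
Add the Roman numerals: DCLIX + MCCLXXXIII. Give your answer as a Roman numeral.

DCLIX = 659
MCCLXXXIII = 1283
659 + 1283 = 1942

MCMXLII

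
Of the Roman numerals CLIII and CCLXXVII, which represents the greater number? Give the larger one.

CLIII = 153
CCLXXVII = 277
277 is larger

CCLXXVII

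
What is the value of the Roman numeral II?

II: I=1, I=1
1 + 1 = 2

2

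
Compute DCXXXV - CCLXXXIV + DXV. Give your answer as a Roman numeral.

DCXXXV = 635, CCLXXXIV = 284, DXV = 515
635 - 284 = 351
351 + 515 = 866

DCCCLXVI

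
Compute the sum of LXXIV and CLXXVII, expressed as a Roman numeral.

LXXIV = 74
CLXXVII = 177
74 + 177 = 251

CCLI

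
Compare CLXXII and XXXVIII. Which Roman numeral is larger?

CLXXII = 172
XXXVIII = 38
172 is larger

CLXXII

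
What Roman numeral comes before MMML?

MMML = 3050, so the previous integer is 3050 - 1 = 3049

MMMXLIX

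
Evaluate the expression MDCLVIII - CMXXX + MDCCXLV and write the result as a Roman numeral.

MDCLVIII = 1658, CMXXX = 930, MDCCXLV = 1745
1658 - 930 = 728
728 + 1745 = 2473

MMCDLXXIII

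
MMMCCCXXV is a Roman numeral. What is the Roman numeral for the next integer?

MMMCCCXXV = 3325, so the next integer is 3325 + 1 = 3326

MMMCCCXXVI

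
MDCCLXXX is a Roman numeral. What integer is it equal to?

MDCCLXXX: M=1000, D=500, C=100, C=100, L=50, X=10, X=10, X=10
1000 + 500 + 100 + 100 + 50 + 10 + 10 + 10 = 1780

1780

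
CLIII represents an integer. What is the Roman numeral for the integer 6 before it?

CLIII = 153
153 - 6 = 147

CXLVII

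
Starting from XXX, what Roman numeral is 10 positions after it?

XXX = 30
30 + 10 = 40

XL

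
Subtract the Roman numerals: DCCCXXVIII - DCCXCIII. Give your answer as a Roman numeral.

DCCCXXVIII = 828
DCCXCIII = 793
828 - 793 = 35

XXXV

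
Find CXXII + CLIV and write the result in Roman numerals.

CXXII = 122
CLIV = 154
122 + 154 = 276

CCLXXVI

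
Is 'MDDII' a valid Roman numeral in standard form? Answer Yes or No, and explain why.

'MDDII': D should not appear more than once

No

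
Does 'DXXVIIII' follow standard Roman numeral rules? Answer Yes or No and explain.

'DXXVIIII': More than 3 consecutive I's

No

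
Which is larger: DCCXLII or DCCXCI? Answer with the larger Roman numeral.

DCCXLII = 742
DCCXCI = 791
791 is larger

DCCXCI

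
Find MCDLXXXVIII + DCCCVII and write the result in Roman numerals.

MCDLXXXVIII = 1488
DCCCVII = 807
1488 + 807 = 2295

MMCCXCV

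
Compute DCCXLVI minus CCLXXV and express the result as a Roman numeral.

DCCXLVI = 746
CCLXXV = 275
746 - 275 = 471

CDLXXI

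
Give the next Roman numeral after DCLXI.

DCLXI = 661; next is 662

DCLXII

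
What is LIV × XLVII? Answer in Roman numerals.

LIV = 54
XLVII = 47
54 × 47 = 2538

MMDXXXVIII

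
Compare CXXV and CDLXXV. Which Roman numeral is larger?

CXXV = 125
CDLXXV = 475
475 is larger

CDLXXV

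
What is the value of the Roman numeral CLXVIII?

CLXVIII: C=100, L=50, X=10, V=5, I=1, I=1, I=1
100 + 50 + 10 + 5 + 1 + 1 + 1 = 168

168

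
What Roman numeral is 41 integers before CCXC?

CCXC = 290
290 - 41 = 249

CCXLIX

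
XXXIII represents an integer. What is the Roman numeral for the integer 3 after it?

XXXIII = 33
33 + 3 = 36

XXXVI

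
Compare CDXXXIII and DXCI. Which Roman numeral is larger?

CDXXXIII = 433
DXCI = 591
591 is larger

DXCI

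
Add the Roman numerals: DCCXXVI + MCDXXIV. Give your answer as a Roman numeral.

DCCXXVI = 726
MCDXXIV = 1424
726 + 1424 = 2150

MMCL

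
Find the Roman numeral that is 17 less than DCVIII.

DCVIII = 608
608 - 17 = 591

DXCI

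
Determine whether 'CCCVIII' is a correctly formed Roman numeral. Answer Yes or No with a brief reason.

'CCCVIII': Check the rules: uses only the symbols I, V, X, L, C, D, M; no symbol is repeated more than three times in a row; V, L and D each appear at most once; no smaller symbol precedes a larger one (values never increase from left to right). Value: C (100) + C (100) + C (100) + V (5) + I (1) + I (1) + I (1) = 308. So it is a valid standard Roman numeral.

Yes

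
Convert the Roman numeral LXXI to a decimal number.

LXXI: L=50, X=10, X=10, I=1
50 + 10 + 10 + 1 = 71

71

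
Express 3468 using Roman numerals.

Convert 3468 to Roman numerals:
  3468 contains 3×1000 (MMM)
  468 contains 1×400 (CD)
  68 contains 1×50 (L)
  18 contains 1×10 (X)
  8 contains 1×5 (V)
  3 contains 3×1 (III)

MMMCDLXVIII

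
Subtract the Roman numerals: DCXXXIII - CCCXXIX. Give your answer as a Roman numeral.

DCXXXIII = 633
CCCXXIX = 329
633 - 329 = 304

CCCIV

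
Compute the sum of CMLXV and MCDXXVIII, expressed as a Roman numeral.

CMLXV = 965
MCDXXVIII = 1428
965 + 1428 = 2393

MMCCCXCIII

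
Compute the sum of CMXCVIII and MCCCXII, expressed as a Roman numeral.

CMXCVIII = 998
MCCCXII = 1312
998 + 1312 = 2310

MMCCCX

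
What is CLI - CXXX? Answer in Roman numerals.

CLI = 151
CXXX = 130
151 - 130 = 21

XXI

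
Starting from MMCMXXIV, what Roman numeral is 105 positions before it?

MMCMXXIV = 2924
2924 - 105 = 2819

MMDCCCXIX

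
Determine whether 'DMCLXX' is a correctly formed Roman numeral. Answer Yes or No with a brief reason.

'DMCLXX': Invalid subtractive combination: DM

No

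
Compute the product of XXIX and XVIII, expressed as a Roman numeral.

XXIX = 29
XVIII = 18
29 × 18 = 522

DXXII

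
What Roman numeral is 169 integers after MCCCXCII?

MCCCXCII = 1392
1392 + 169 = 1561

MDLXI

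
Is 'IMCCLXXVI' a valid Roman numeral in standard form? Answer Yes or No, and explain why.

'IMCCLXXVI': Invalid subtractive combination: IM

No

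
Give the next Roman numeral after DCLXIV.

DCLXIV = 664; next is 665

DCLXV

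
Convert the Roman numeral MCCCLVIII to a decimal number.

MCCCLVIII: M=1000, C=100, C=100, C=100, L=50, V=5, I=1, I=1, I=1
1000 + 100 + 100 + 100 + 50 + 5 + 1 + 1 + 1 = 1358

1358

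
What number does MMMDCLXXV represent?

MMMDCLXXV: M=1000, M=1000, M=1000, D=500, C=100, L=50, X=10, X=10, V=5
1000 + 1000 + 1000 + 500 + 100 + 50 + 10 + 10 + 5 = 3675

3675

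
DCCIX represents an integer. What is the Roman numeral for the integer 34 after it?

DCCIX = 709
709 + 34 = 743

DCCXLIII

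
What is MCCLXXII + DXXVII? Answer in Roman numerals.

MCCLXXII = 1272
DXXVII = 527
1272 + 527 = 1799

MDCCXCIX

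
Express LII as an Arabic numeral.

LII: L=50, I=1, I=1
50 + 1 + 1 = 52

52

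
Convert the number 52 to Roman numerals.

Convert 52 to Roman numerals:
  52 contains 1×50 (L)
  2 contains 2×1 (II)

LII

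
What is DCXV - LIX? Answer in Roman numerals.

DCXV = 615
LIX = 59
615 - 59 = 556

DLVI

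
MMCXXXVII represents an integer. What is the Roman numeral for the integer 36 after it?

MMCXXXVII = 2137
2137 + 36 = 2173

MMCLXXIII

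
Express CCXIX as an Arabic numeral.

CCXIX: C=100, C=100, X=10, IX=9
100 + 100 + 10 + 9 = 219

219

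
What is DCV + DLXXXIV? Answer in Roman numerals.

DCV = 605
DLXXXIV = 584
605 + 584 = 1189

MCLXXXIX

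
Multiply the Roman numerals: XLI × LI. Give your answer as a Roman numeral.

XLI = 41
LI = 51
41 × 51 = 2091

MMXCI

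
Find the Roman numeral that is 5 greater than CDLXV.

CDLXV = 465
465 + 5 = 470

CDLXX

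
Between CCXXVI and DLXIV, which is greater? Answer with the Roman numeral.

CCXXVI = 226
DLXIV = 564
564 is larger

DLXIV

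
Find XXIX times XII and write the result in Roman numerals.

XXIX = 29
XII = 12
29 × 12 = 348

CCCXLVIII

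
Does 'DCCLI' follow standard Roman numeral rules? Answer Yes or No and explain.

'DCCLI': Check the rules: uses only the symbols I, V, X, L, C, D, M; no symbol is repeated more than three times in a row; V, L and D each appear at most once; no smaller symbol precedes a larger one (values never increase from left to right). Value: D (500) + C (100) + C (100) + L (50) + I (1) = 751. So it is a valid standard Roman numeral.

Yes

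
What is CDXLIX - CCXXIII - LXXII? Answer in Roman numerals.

CDXLIX = 449, CCXXIII = 223, LXXII = 72
449 - 223 = 226
226 - 72 = 154

CLIV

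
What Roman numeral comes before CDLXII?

CDLXII = 462, so the previous integer is 462 - 1 = 461

CDLXI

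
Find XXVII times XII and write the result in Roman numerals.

XXVII = 27
XII = 12
27 × 12 = 324

CCCXXIV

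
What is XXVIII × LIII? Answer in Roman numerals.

XXVIII = 28
LIII = 53
28 × 53 = 1484

MCDLXXXIV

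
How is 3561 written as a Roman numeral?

Convert 3561 to Roman numerals:
  3561 contains 3×1000 (MMM)
  561 contains 1×500 (D)
  61 contains 1×50 (L)
  11 contains 1×10 (X)
  1 contains 1×1 (I)

MMMDLXI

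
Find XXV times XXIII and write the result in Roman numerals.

XXV = 25
XXIII = 23
25 × 23 = 575

DLXXV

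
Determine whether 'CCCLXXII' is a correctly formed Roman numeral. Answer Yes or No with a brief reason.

'CCCLXXII': Check the rules: uses only the symbols I, V, X, L, C, D, M; no symbol is repeated more than three times in a row; V, L and D each appear at most once; no smaller symbol precedes a larger one (values never increase from left to right). Value: C (100) + C (100) + C (100) + L (50) + X (10) + X (10) + I (1) + I (1) = 372. So it is a valid standard Roman numeral.

Yes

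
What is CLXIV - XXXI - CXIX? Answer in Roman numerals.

CLXIV = 164, XXXI = 31, CXIX = 119
164 - 31 = 133
133 - 119 = 14

XIV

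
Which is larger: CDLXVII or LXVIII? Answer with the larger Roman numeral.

CDLXVII = 467
LXVIII = 68
467 is larger

CDLXVII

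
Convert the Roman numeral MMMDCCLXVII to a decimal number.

MMMDCCLXVII: M=1000, M=1000, M=1000, D=500, C=100, C=100, L=50, X=10, V=5, I=1, I=1
1000 + 1000 + 1000 + 500 + 100 + 100 + 50 + 10 + 5 + 1 + 1 = 3767

3767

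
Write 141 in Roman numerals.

Convert 141 to Roman numerals:
  141 contains 1×100 (C)
  41 contains 1×40 (XL)
  1 contains 1×1 (I)

CXLI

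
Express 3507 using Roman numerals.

Convert 3507 to Roman numerals:
  3507 contains 3×1000 (MMM)
  507 contains 1×500 (D)
  7 contains 1×5 (V)
  2 contains 2×1 (II)

MMMDVII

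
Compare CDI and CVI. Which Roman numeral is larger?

CDI = 401
CVI = 106
401 is larger

CDI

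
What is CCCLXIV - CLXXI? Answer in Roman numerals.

CCCLXIV = 364
CLXXI = 171
364 - 171 = 193

CXCIII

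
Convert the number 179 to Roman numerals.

Convert 179 to Roman numerals:
  179 contains 1×100 (C)
  79 contains 1×50 (L)
  29 contains 2×10 (XX)
  9 contains 1×9 (IX)

CLXXIX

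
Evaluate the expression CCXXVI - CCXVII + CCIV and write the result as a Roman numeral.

CCXXVI = 226, CCXVII = 217, CCIV = 204
226 - 217 = 9
9 + 204 = 213

CCXIII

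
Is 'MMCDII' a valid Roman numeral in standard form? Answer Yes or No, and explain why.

'MMCDII': Check the rules: uses only the symbols I, V, X, L, C, D, M; no symbol is repeated more than three times in a row; V, L and D each appear at most once; the only place a smaller symbol precedes a larger one is the allowed subtractive pair CD, the symbol right after such a pair (if any) is smaller than the pair's first symbol, and otherwise the values never increase from left to right. Value: M (1000) + M (1000) + CD (400) + I (1) + I (1) = 2402. So it is a valid standard Roman numeral.

Yes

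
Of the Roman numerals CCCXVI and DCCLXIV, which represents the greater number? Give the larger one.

CCCXVI = 316
DCCLXIV = 764
764 is larger

DCCLXIV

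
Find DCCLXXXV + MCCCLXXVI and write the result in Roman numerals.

DCCLXXXV = 785
MCCCLXXVI = 1376
785 + 1376 = 2161

MMCLXI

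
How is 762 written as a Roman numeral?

Convert 762 to Roman numerals:
  762 contains 1×500 (D)
  262 contains 2×100 (CC)
  62 contains 1×50 (L)
  12 contains 1×10 (X)
  2 contains 2×1 (II)

DCCLXII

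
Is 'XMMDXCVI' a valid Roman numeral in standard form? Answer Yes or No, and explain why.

'XMMDXCVI': Invalid subtractive combination: XM

No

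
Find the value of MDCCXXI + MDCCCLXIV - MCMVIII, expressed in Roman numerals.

MDCCXXI = 1721, MDCCCLXIV = 1864, MCMVIII = 1908
1721 + 1864 = 3585
3585 - 1908 = 1677

MDCLXXVII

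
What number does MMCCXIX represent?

MMCCXIX: M=1000, M=1000, C=100, C=100, X=10, IX=9
1000 + 1000 + 100 + 100 + 10 + 9 = 2219

2219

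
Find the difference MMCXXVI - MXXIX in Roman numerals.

MMCXXVI = 2126
MXXIX = 1029
2126 - 1029 = 1097

MXCVII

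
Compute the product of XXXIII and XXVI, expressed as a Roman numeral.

XXXIII = 33
XXVI = 26
33 × 26 = 858

DCCCLVIII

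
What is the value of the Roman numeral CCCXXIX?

CCCXXIX: C=100, C=100, C=100, X=10, X=10, IX=9
100 + 100 + 100 + 10 + 10 + 9 = 329

329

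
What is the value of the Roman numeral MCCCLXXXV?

MCCCLXXXV: M=1000, C=100, C=100, C=100, L=50, X=10, X=10, X=10, V=5
1000 + 100 + 100 + 100 + 50 + 10 + 10 + 10 + 5 = 1385

1385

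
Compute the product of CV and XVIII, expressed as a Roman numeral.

CV = 105
XVIII = 18
105 × 18 = 1890

MDCCCXC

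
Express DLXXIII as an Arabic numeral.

DLXXIII: D=500, L=50, X=10, X=10, I=1, I=1, I=1
500 + 50 + 10 + 10 + 1 + 1 + 1 = 573

573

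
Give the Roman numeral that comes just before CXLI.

CXLI = 141; previous is 140

CXL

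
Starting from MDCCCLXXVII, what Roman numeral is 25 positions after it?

MDCCCLXXVII = 1877
1877 + 25 = 1902

MCMII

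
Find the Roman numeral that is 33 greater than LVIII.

LVIII = 58
58 + 33 = 91

XCI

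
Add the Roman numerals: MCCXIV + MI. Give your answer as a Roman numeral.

MCCXIV = 1214
MI = 1001
1214 + 1001 = 2215

MMCCXV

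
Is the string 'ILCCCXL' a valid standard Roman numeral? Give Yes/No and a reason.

'ILCCCXL': L should not appear more than once

No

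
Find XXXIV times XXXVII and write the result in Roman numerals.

XXXIV = 34
XXXVII = 37
34 × 37 = 1258

MCCLVIII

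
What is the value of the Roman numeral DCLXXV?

DCLXXV: D=500, C=100, L=50, X=10, X=10, V=5
500 + 100 + 50 + 10 + 10 + 5 = 675

675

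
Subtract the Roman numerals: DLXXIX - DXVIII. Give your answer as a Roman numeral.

DLXXIX = 579
DXVIII = 518
579 - 518 = 61

LXI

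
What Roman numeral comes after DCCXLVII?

DCCXLVII = 747, so the next integer is 747 + 1 = 748

DCCXLVIII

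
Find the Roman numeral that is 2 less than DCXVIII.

DCXVIII = 618
618 - 2 = 616

DCXVI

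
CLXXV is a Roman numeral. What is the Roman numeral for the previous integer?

CLXXV = 175, so the previous integer is 175 - 1 = 174

CLXXIV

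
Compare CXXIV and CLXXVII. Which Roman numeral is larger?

CXXIV = 124
CLXXVII = 177
177 is larger

CLXXVII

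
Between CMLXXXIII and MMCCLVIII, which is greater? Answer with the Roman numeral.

CMLXXXIII = 983
MMCCLVIII = 2258
2258 is larger

MMCCLVIII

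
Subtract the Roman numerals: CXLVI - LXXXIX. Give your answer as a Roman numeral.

CXLVI = 146
LXXXIX = 89
146 - 89 = 57

LVII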